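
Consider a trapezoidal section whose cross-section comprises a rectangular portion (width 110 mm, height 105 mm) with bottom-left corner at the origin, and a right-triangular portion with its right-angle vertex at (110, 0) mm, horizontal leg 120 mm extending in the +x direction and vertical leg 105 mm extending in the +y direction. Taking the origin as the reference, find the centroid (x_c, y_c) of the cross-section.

x_c = 88.53 mm, y_c = 46.32 mm

rectangular portion: A = 110 × 105 = 11550.00, centroid at (55.00, 52.50).
triangular portion: A = ½·120·105 = 6300.00, centroid at (150.00, 35.00).
ΣA = 17850.00 mm², ΣAx_c = 1580250.00 mm³, ΣAy_c = 826875.00 mm³.
x_c = 1580250.00/17850.00 = 88.53 mm; y_c = 826875.00/17850.00 = 46.32 mm.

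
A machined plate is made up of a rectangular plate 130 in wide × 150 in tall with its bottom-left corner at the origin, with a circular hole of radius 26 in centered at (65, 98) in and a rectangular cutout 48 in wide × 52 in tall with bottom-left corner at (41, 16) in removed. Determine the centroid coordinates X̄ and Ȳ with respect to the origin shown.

X̄ = 65.00 in, Ȳ = 77.25 in

Part | A | x̄ᵢ | ȳᵢ | A·x̄ᵢ | A·ȳᵢ
plate | 19500.00 | 65.00 | 75.00 | 1267500.00 | 1462500.00
hole 1 | -2123.72 | 65.00 | 98.00 | -138041.58 | -208124.23
hole 2 | -2496.00 | 65.00 | 42.00 | -162240.00 | -104832.00
Σ | 14880.28 |  |  | 967218.42 | 1149543.77
X̄ = 967218.42 / 14880.28 = 65.00 in
Ȳ = 1149543.77 / 14880.28 = 77.25 in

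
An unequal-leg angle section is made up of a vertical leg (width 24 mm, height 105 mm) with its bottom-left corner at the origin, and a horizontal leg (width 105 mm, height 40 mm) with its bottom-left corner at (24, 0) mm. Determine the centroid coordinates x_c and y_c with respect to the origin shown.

x_c = 52.31 mm, y_c = 32.19 mm

Part | A | x̄ᵢ | ȳᵢ | A·x̄ᵢ | A·ȳᵢ
vertical leg | 2520.00 | 12.00 | 52.50 | 30240.00 | 132300.00
horizontal leg | 4200.00 | 76.50 | 20.00 | 321300.00 | 84000.00
Σ | 6720.00 |  |  | 351540.00 | 216300.00
x_c = 351540.00 / 6720.00 = 52.31 mm
y_c = 216300.00 / 6720.00 = 32.19 mm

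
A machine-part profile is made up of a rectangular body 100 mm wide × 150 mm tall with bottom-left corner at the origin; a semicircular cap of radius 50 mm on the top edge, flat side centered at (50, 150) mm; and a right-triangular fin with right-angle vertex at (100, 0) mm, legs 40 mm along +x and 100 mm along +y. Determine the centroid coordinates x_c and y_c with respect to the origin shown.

x_c = 56.05 mm, y_c = 89.07 mm

Part | A | x̄ᵢ | ȳᵢ | A·x̄ᵢ | A·ȳᵢ
rectangular body | 15000.00 | 50.00 | 75.00 | 750000.00 | 1125000.00
semicircular top | 3926.99 | 50.00 | 171.22 | 196349.54 | 672381.96
triangular fin | 2000.00 | 113.33 | 33.33 | 226666.67 | 66666.67
Σ | 20926.99 |  |  | 1173016.21 | 1864048.62
x_c = 1173016.21 / 20926.99 = 56.05 mm
y_c = 1864048.62 / 20926.99 = 89.07 mm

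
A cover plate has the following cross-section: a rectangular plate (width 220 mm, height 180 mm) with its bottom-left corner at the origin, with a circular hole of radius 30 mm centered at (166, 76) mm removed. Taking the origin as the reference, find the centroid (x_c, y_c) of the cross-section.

plate: A = 220 × 180 = 39600.00, centroid at (110.00, 90.00).
hole: A = −π·30² = -2827.43, centroid at (166.00, 76.00).
ΣA = 36772.57 mm², ΣAx_c = 3886646.06 mm³, ΣAy_c = 3349115.06 mm³.
x_c = 3886646.06/36772.57 = 105.69 mm; y_c = 3349115.06/36772.57 = 91.08 mm.

x_c = 105.69 mm, y_c = 91.08 mm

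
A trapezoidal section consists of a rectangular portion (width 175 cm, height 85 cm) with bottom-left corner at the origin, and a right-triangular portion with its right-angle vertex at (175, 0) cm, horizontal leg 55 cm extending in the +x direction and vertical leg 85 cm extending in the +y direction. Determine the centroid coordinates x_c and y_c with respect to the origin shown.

rectangular portion: A = 175 × 85 = 14875.00, centroid at (87.50, 42.50).
triangular portion: A = ½·55·85 = 2337.50, centroid at (193.33, 28.33).
ΣA = 17212.50 cm², ΣAx_c = 1753479.17 cm³, ΣAy_c = 698416.67 cm³.
x_c = 1753479.17/17212.50 = 101.87 cm; y_c = 698416.67/17212.50 = 40.58 cm.

x_c = 101.87 cm, y_c = 40.58 cm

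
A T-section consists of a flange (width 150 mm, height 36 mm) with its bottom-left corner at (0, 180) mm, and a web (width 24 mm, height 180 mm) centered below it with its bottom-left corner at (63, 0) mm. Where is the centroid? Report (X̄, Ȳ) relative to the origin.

X̄ = 75.00 mm, Ȳ = 150.00 mm

Part | A | x̄ᵢ | ȳᵢ | A·x̄ᵢ | A·ȳᵢ
web | 4320.00 | 75.00 | 90.00 | 324000.00 | 388800.00
flange | 5400.00 | 75.00 | 198.00 | 405000.00 | 1069200.00
Σ | 9720.00 |  |  | 729000.00 | 1458000.00
X̄ = 729000.00 / 9720.00 = 75.00 mm
Ȳ = 1458000.00 / 9720.00 = 150.00 mm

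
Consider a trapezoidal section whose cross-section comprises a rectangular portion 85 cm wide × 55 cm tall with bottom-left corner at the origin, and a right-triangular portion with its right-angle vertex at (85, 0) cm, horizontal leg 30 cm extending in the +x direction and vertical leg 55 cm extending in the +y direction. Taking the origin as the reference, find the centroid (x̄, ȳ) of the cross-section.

Part | A | x̄ᵢ | ȳᵢ | A·x̄ᵢ | A·ȳᵢ
rectangular portion | 4675.00 | 42.50 | 27.50 | 198687.50 | 128562.50
triangular portion | 825.00 | 95.00 | 18.33 | 78375.00 | 15125.00
Σ | 5500.00 |  |  | 277062.50 | 143687.50
x̄ = 277062.50 / 5500.00 = 50.38 cm
ȳ = 143687.50 / 5500.00 = 26.12 cm

x̄ = 50.38 cm, ȳ = 26.12 cm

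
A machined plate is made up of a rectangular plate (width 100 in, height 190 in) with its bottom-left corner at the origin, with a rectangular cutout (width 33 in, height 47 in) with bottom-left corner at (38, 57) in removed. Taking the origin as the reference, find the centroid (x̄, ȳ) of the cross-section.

plate: A = 100 × 190 = 19000.00, centroid at (50.00, 95.00).
hole: A = −(33 × 47) = -1551.00, centroid at (54.50, 80.50).
ΣA = 17449.00 in²
ΣAx̄ = (19000.00)(50.00) + (-1551.00)(54.50) = 865470.50 in³
ΣAȳ = (19000.00)(95.00) + (-1551.00)(80.50) = 1680144.50 in³
x̄ = 865470.50 / 17449.00 = 49.60 in
ȳ = 1680144.50 / 17449.00 = 96.29 in

x̄ = 49.60 in, ȳ = 96.29 in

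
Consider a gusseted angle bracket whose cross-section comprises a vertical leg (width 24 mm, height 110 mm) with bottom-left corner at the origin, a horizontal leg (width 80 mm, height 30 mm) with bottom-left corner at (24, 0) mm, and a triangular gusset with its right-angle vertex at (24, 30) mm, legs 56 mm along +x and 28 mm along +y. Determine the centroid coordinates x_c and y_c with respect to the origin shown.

Part | A | x̄ᵢ | ȳᵢ | A·x̄ᵢ | A·ȳᵢ
vertical leg | 2640.00 | 12.00 | 55.00 | 31680.00 | 145200.00
horizontal leg | 2400.00 | 64.00 | 15.00 | 153600.00 | 36000.00
gusset | 784.00 | 42.67 | 39.33 | 33450.67 | 30837.33
Σ | 5824.00 |  |  | 218730.67 | 212037.33
x_c = 218730.67 / 5824.00 = 37.56 mm
y_c = 212037.33 / 5824.00 = 36.41 mm

x_c = 37.56 mm, y_c = 36.41 mm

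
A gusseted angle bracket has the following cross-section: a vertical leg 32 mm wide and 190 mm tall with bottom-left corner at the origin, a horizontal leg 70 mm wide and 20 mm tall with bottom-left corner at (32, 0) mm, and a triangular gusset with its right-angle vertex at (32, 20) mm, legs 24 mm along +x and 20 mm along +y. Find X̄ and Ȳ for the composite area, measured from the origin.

X̄ = 25.99 mm, Ȳ = 77.46 mm

Part | A | x̄ᵢ | ȳᵢ | A·x̄ᵢ | A·ȳᵢ
vertical leg | 6080.00 | 16.00 | 95.00 | 97280.00 | 577600.00
horizontal leg | 1400.00 | 67.00 | 10.00 | 93800.00 | 14000.00
gusset | 240.00 | 40.00 | 26.67 | 9600.00 | 6400.00
Σ | 7720.00 |  |  | 200680.00 | 598000.00
X̄ = 200680.00 / 7720.00 = 25.99 mm
Ȳ = 598000.00 / 7720.00 = 77.46 mm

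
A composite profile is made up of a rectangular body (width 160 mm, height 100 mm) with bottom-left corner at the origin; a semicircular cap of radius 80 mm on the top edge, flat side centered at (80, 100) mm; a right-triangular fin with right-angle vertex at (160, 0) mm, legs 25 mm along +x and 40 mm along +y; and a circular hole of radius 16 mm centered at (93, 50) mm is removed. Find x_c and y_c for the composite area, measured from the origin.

rectangular body: A = 160 × 100 = 16000.00, centroid at (80.00, 50.00).
semicircular top: A = ½π·80² = 10053.10, centroid at (80.00, 133.95).
triangular fin: A = ½·25·40 = 500.00, centroid at (168.33, 13.33).
hole: A = −π·16² = -804.25, centroid at (93.00, 50.00).
ΣA = 25748.85 mm²
ΣAx_c = (16000.00)(80.00) + (10053.10)(80.00) + (500.00)(168.33) + (-804.25)(93.00) = 2093619.35 mm³
ΣAy_c = (16000.00)(50.00) + (10053.10)(133.95) + (500.00)(13.33) + (-804.25)(50.00) = 2113097.26 mm³
x_c = 2093619.35 / 25748.85 = 81.31 mm
y_c = 2113097.26 / 25748.85 = 82.07 mm

x_c = 81.31 mm, y_c = 82.07 mm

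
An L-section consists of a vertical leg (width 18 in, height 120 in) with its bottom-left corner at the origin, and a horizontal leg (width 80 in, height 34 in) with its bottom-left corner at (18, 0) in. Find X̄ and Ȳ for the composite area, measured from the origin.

X̄ = 36.31 in, Ȳ = 36.03 in

vertical leg: A = 18 × 120 = 2160.00, centroid at (9.00, 60.00).
horizontal leg: A = 80 × 34 = 2720.00, centroid at (58.00, 17.00).
ΣA = 4880.00 in², ΣAX̄ = 177200.00 in³, ΣAȲ = 175840.00 in³.
X̄ = 177200.00/4880.00 = 36.31 in; Ȳ = 175840.00/4880.00 = 36.03 in.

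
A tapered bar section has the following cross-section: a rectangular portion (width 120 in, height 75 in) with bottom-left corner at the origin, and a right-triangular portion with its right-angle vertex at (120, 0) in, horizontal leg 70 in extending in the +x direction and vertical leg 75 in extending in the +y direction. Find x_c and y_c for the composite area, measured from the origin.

rectangular portion: A = 120 × 75 = 9000.00, centroid at (60.00, 37.50).
triangular portion: A = ½·70·75 = 2625.00, centroid at (143.33, 25.00).
ΣA = 11625.00 in², ΣAx_c = 916250.00 in³, ΣAy_c = 403125.00 in³.
x_c = 916250.00/11625.00 = 78.82 in; y_c = 403125.00/11625.00 = 34.68 in.

x_c = 78.82 in, y_c = 34.68 in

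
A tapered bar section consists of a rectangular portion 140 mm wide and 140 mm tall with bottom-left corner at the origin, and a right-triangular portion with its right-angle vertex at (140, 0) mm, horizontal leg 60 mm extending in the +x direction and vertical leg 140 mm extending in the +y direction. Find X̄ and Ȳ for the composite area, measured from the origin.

X̄ = 85.88 mm, Ȳ = 65.88 mm

rectangular portion: A = 140 × 140 = 19600.00, centroid at (70.00, 70.00).
triangular portion: A = ½·60·140 = 4200.00, centroid at (160.00, 46.67).
ΣA = 23800.00 mm²
ΣAX̄ = (19600.00)(70.00) + (4200.00)(160.00) = 2044000.00 mm³
ΣAȲ = (19600.00)(70.00) + (4200.00)(46.67) = 1568000.00 mm³
X̄ = 2044000.00 / 23800.00 = 85.88 mm
Ȳ = 1568000.00 / 23800.00 = 65.88 mm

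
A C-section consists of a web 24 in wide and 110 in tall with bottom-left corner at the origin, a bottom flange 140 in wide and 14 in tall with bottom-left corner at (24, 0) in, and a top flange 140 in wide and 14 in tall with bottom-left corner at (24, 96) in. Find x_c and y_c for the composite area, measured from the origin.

web: A = 24 × 110 = 2640.00, centroid at (12.00, 55.00).
bottom flange: A = 140 × 14 = 1960.00, centroid at (94.00, 7.00).
top flange: A = 140 × 14 = 1960.00, centroid at (94.00, 103.00).
ΣA = 6560.00 in²
ΣAx_c = (2640.00)(12.00) + (1960.00)(94.00) + (1960.00)(94.00) = 400160.00 in³
ΣAy_c = (2640.00)(55.00) + (1960.00)(7.00) + (1960.00)(103.00) = 360800.00 in³
x_c = 400160.00 / 6560.00 = 61.00 in
y_c = 360800.00 / 6560.00 = 55.00 in

x_c = 61.00 in, y_c = 55.00 in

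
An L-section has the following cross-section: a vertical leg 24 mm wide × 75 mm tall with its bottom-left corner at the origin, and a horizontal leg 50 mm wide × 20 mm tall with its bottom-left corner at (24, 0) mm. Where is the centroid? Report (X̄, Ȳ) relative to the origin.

X̄ = 25.21 mm, Ȳ = 27.68 mm

vertical leg: A = 24 × 75 = 1800.00, centroid at (12.00, 37.50).
horizontal leg: A = 50 × 20 = 1000.00, centroid at (49.00, 10.00).
ΣA = 2800.00 mm², ΣAX̄ = 70600.00 mm³, ΣAȲ = 77500.00 mm³.
X̄ = 70600.00/2800.00 = 25.21 mm; Ȳ = 77500.00/2800.00 = 27.68 mm.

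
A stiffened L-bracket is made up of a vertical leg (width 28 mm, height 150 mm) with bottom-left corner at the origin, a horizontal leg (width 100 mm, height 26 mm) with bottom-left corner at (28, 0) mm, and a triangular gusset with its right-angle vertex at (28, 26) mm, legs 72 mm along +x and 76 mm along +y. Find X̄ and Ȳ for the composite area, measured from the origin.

Part | A | x̄ᵢ | ȳᵢ | A·x̄ᵢ | A·ȳᵢ
vertical leg | 4200.00 | 14.00 | 75.00 | 58800.00 | 315000.00
horizontal leg | 2600.00 | 78.00 | 13.00 | 202800.00 | 33800.00
gusset | 2736.00 | 52.00 | 51.33 | 142272.00 | 140448.00
Σ | 9536.00 |  |  | 403872.00 | 489248.00
X̄ = 403872.00 / 9536.00 = 42.35 mm
Ȳ = 489248.00 / 9536.00 = 51.31 mm

X̄ = 42.35 mm, Ȳ = 51.31 mm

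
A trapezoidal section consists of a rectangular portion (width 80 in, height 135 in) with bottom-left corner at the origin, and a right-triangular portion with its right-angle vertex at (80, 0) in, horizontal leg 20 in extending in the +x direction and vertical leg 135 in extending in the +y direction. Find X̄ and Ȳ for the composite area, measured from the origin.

rectangular portion: A = 80 × 135 = 10800.00, centroid at (40.00, 67.50).
triangular portion: A = ½·20·135 = 1350.00, centroid at (86.67, 45.00).
ΣA = 12150.00 in², ΣAX̄ = 549000.00 in³, ΣAȲ = 789750.00 in³.
X̄ = 549000.00/12150.00 = 45.19 in; Ȳ = 789750.00/12150.00 = 65.00 in.

X̄ = 45.19 in, Ȳ = 65.00 in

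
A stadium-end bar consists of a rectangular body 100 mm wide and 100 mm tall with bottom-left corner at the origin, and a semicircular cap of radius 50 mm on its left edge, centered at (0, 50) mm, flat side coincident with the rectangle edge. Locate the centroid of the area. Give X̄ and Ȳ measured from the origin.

rectangular body: A = 100 × 100 = 10000.00, centroid at (50.00, 50.00).
semicircular end: A = ½π·50² = 3926.99, centroid at (-21.22, 50.00).
ΣA = 13926.99 mm², ΣAX̄ = 416666.67 mm³, ΣAȲ = 696349.54 mm³.
X̄ = 416666.67/13926.99 = 29.92 mm; Ȳ = 696349.54/13926.99 = 50.00 mm.

X̄ = 29.92 mm, Ȳ = 50.00 mm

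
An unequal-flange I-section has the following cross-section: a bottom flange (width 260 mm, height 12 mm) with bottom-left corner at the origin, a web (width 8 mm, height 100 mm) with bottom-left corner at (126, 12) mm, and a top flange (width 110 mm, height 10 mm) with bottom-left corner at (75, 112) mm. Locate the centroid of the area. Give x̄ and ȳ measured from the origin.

x̄ = 130.00 mm, ȳ = 39.25 mm

bottom flange: A = 260 × 12 = 3120.00, centroid at (130.00, 6.00).
web: A = 8 × 100 = 800.00, centroid at (130.00, 62.00).
top flange: A = 110 × 10 = 1100.00, centroid at (130.00, 117.00).
ΣA = 5020.00 mm²
ΣAx̄ = (3120.00)(130.00) + (800.00)(130.00) + (1100.00)(130.00) = 652600.00 mm³
ΣAȳ = (3120.00)(6.00) + (800.00)(62.00) + (1100.00)(117.00) = 197020.00 mm³
x̄ = 652600.00 / 5020.00 = 130.00 mm
ȳ = 197020.00 / 5020.00 = 39.25 mm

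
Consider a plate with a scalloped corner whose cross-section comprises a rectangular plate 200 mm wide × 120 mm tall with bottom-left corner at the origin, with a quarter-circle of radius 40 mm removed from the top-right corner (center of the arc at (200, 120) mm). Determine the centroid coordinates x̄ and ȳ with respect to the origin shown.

x̄ = 95.41 mm, ȳ = 57.62 mm

plate: A = 200 × 120 = 24000.00, centroid at (100.00, 60.00).
removed quarter-circle: A = −¼π·40² = -1256.64, centroid at (183.02, 103.02).
ΣA = 22743.36 mm², ΣAx̄ = 2170005.92 mm³, ΣAȳ = 1310536.89 mm³.
x̄ = 2170005.92/22743.36 = 95.41 mm; ȳ = 1310536.89/22743.36 = 57.62 mm.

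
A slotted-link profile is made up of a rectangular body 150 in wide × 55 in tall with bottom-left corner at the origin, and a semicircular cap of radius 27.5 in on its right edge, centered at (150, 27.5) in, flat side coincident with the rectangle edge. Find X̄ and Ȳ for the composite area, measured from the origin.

Part | A | x̄ᵢ | ȳᵢ | A·x̄ᵢ | A·ȳᵢ
rectangular body | 8250.00 | 75.00 | 27.50 | 618750.00 | 226875.00
semicircular end | 1187.91 | 161.67 | 27.50 | 192051.79 | 32667.65
Σ | 9437.91 |  |  | 810801.79 | 259542.65
X̄ = 810801.79 / 9437.91 = 85.91 in
Ȳ = 259542.65 / 9437.91 = 27.50 in

X̄ = 85.91 in, Ȳ = 27.50 in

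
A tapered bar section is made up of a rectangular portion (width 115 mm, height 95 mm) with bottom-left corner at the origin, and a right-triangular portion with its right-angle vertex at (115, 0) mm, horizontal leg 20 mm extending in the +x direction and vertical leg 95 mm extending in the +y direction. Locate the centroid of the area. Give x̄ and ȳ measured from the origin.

x̄ = 62.63 mm, ȳ = 46.23 mm

rectangular portion: A = 115 × 95 = 10925.00, centroid at (57.50, 47.50).
triangular portion: A = ½·20·95 = 950.00, centroid at (121.67, 31.67).
ΣA = 11875.00 mm²
ΣAx̄ = (10925.00)(57.50) + (950.00)(121.67) = 743770.83 mm³
ΣAȳ = (10925.00)(47.50) + (950.00)(31.67) = 549020.83 mm³
x̄ = 743770.83 / 11875.00 = 62.63 mm
ȳ = 549020.83 / 11875.00 = 46.23 mm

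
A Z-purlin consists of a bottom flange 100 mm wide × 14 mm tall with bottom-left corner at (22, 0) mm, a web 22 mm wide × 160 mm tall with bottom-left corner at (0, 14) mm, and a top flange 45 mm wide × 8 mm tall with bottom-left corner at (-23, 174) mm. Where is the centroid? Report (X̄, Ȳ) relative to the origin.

Part | A | x̄ᵢ | ȳᵢ | A·x̄ᵢ | A·ȳᵢ
bottom flange | 1400.00 | 72.00 | 7.00 | 100800.00 | 9800.00
web | 3520.00 | 11.00 | 94.00 | 38720.00 | 330880.00
top flange | 360.00 | -0.50 | 178.00 | -180.00 | 64080.00
Σ | 5280.00 |  |  | 139340.00 | 404760.00
X̄ = 139340.00 / 5280.00 = 26.39 mm
Ȳ = 404760.00 / 5280.00 = 76.66 mm

X̄ = 26.39 mm, Ȳ = 76.66 mm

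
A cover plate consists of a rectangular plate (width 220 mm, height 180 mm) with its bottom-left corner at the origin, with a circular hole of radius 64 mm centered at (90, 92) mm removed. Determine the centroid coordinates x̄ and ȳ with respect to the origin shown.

plate: A = 220 × 180 = 39600.00, centroid at (110.00, 90.00).
hole: A = −π·64² = -12867.96, centroid at (90.00, 92.00).
ΣA = 26732.04 mm²
ΣAx̄ = (39600.00)(110.00) + (-12867.96)(90.00) = 3197883.28 mm³
ΣAȳ = (39600.00)(90.00) + (-12867.96)(92.00) = 2380147.36 mm³
x̄ = 3197883.28 / 26732.04 = 119.63 mm
ȳ = 2380147.36 / 26732.04 = 89.04 mm

x̄ = 119.63 mm, ȳ = 89.04 mm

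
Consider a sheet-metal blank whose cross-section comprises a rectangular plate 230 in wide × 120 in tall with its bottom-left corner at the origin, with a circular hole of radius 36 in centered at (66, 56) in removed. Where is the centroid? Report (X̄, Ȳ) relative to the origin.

X̄ = 123.48 in, Ȳ = 60.69 in

plate: A = 230 × 120 = 27600.00, centroid at (115.00, 60.00).
hole: A = −π·36² = -4071.50, centroid at (66.00, 56.00).
ΣA = 23528.50 in²
ΣAX̄ = (27600.00)(115.00) + (-4071.50)(66.00) = 2905280.73 in³
ΣAȲ = (27600.00)(60.00) + (-4071.50)(56.00) = 1427995.77 in³
X̄ = 2905280.73 / 23528.50 = 123.48 in
Ȳ = 1427995.77 / 23528.50 = 60.69 in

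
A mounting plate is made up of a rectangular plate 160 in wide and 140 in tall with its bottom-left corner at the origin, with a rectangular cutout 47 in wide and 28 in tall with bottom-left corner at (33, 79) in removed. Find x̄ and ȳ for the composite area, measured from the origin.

plate: A = 160 × 140 = 22400.00, centroid at (80.00, 70.00).
hole: A = −(47 × 28) = -1316.00, centroid at (56.50, 93.00).
ΣA = 21084.00 in²
ΣAx̄ = (22400.00)(80.00) + (-1316.00)(56.50) = 1717646.00 in³
ΣAȳ = (22400.00)(70.00) + (-1316.00)(93.00) = 1445612.00 in³
x̄ = 1717646.00 / 21084.00 = 81.47 in
ȳ = 1445612.00 / 21084.00 = 68.56 in

x̄ = 81.47 in, ȳ = 68.56 in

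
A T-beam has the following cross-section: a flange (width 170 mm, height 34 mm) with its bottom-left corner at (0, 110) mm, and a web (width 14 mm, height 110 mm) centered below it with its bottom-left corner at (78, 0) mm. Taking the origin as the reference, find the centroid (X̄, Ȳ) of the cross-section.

X̄ = 85.00 mm, Ȳ = 111.85 mm

Part | A | x̄ᵢ | ȳᵢ | A·x̄ᵢ | A·ȳᵢ
web | 1540.00 | 85.00 | 55.00 | 130900.00 | 84700.00
flange | 5780.00 | 85.00 | 127.00 | 491300.00 | 734060.00
Σ | 7320.00 |  |  | 622200.00 | 818760.00
X̄ = 622200.00 / 7320.00 = 85.00 mm
Ȳ = 818760.00 / 7320.00 = 111.85 mm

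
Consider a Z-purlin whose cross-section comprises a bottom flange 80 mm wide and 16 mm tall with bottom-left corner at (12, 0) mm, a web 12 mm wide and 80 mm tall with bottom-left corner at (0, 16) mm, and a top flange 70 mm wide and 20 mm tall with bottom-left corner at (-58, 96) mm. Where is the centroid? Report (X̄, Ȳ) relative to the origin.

Part | A | x̄ᵢ | ȳᵢ | A·x̄ᵢ | A·ȳᵢ
bottom flange | 1280.00 | 52.00 | 8.00 | 66560.00 | 10240.00
web | 960.00 | 6.00 | 56.00 | 5760.00 | 53760.00
top flange | 1400.00 | -23.00 | 106.00 | -32200.00 | 148400.00
Σ | 3640.00 |  |  | 40120.00 | 212400.00
X̄ = 40120.00 / 3640.00 = 11.02 mm
Ȳ = 212400.00 / 3640.00 = 58.35 mm

X̄ = 11.02 mm, Ȳ = 58.35 mm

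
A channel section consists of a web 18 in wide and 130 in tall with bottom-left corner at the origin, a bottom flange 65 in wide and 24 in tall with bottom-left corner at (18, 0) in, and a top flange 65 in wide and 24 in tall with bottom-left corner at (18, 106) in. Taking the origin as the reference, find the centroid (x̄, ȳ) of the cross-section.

web: A = 18 × 130 = 2340.00, centroid at (9.00, 65.00).
bottom flange: A = 65 × 24 = 1560.00, centroid at (50.50, 12.00).
top flange: A = 65 × 24 = 1560.00, centroid at (50.50, 118.00).
ΣA = 5460.00 in²
ΣAx̄ = (2340.00)(9.00) + (1560.00)(50.50) + (1560.00)(50.50) = 178620.00 in³
ΣAȳ = (2340.00)(65.00) + (1560.00)(12.00) + (1560.00)(118.00) = 354900.00 in³
x̄ = 178620.00 / 5460.00 = 32.71 in
ȳ = 354900.00 / 5460.00 = 65.00 in

x̄ = 32.71 in, ȳ = 65.00 in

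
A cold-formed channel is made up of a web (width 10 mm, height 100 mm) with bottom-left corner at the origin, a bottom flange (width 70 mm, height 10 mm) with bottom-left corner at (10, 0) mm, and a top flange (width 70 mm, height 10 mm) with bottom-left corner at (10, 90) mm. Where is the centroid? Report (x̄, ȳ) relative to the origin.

web: A = 10 × 100 = 1000.00, centroid at (5.00, 50.00).
bottom flange: A = 70 × 10 = 700.00, centroid at (45.00, 5.00).
top flange: A = 70 × 10 = 700.00, centroid at (45.00, 95.00).
ΣA = 2400.00 mm², ΣAx̄ = 68000.00 mm³, ΣAȳ = 120000.00 mm³.
x̄ = 68000.00/2400.00 = 28.33 mm; ȳ = 120000.00/2400.00 = 50.00 mm.

x̄ = 28.33 mm, ȳ = 50.00 mm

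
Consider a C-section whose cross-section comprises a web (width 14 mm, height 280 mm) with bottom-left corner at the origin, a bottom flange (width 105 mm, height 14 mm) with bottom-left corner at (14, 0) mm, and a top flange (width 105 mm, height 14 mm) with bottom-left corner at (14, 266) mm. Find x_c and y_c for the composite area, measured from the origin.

x_c = 32.50 mm, y_c = 140.00 mm

Part | A | x̄ᵢ | ȳᵢ | A·x̄ᵢ | A·ȳᵢ
web | 3920.00 | 7.00 | 140.00 | 27440.00 | 548800.00
bottom flange | 1470.00 | 66.50 | 7.00 | 97755.00 | 10290.00
top flange | 1470.00 | 66.50 | 273.00 | 97755.00 | 401310.00
Σ | 6860.00 |  |  | 222950.00 | 960400.00
x_c = 222950.00 / 6860.00 = 32.50 mm
y_c = 960400.00 / 6860.00 = 140.00 mm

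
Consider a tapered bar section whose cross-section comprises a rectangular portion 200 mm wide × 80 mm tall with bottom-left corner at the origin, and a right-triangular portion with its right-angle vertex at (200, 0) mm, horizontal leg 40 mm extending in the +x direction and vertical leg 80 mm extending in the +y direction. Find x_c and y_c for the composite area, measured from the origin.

rectangular portion: A = 200 × 80 = 16000.00, centroid at (100.00, 40.00).
triangular portion: A = ½·40·80 = 1600.00, centroid at (213.33, 26.67).
ΣA = 17600.00 mm², ΣAx_c = 1941333.33 mm³, ΣAy_c = 682666.67 mm³.
x_c = 1941333.33/17600.00 = 110.30 mm; y_c = 682666.67/17600.00 = 38.79 mm.

x_c = 110.30 mm, y_c = 38.79 mm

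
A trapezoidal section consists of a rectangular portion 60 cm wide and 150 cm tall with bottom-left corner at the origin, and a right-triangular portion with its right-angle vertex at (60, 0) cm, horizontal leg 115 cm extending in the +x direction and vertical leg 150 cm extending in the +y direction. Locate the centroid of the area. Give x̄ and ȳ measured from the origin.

rectangular portion: A = 60 × 150 = 9000.00, centroid at (30.00, 75.00).
triangular portion: A = ½·115·150 = 8625.00, centroid at (98.33, 50.00).
ΣA = 17625.00 cm²
ΣAx̄ = (9000.00)(30.00) + (8625.00)(98.33) = 1118125.00 cm³
ΣAȳ = (9000.00)(75.00) + (8625.00)(50.00) = 1106250.00 cm³
x̄ = 1118125.00 / 17625.00 = 63.44 cm
ȳ = 1106250.00 / 17625.00 = 62.77 cm

x̄ = 63.44 cm, ȳ = 62.77 cm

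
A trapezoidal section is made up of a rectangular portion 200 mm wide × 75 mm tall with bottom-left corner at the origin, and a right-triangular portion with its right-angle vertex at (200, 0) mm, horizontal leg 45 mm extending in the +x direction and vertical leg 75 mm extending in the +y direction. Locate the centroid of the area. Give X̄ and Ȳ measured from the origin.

Part | A | x̄ᵢ | ȳᵢ | A·x̄ᵢ | A·ȳᵢ
rectangular portion | 15000.00 | 100.00 | 37.50 | 1500000.00 | 562500.00
triangular portion | 1687.50 | 215.00 | 25.00 | 362812.50 | 42187.50
Σ | 16687.50 |  |  | 1862812.50 | 604687.50
X̄ = 1862812.50 / 16687.50 = 111.63 mm
Ȳ = 604687.50 / 16687.50 = 36.24 mm

X̄ = 111.63 mm, Ȳ = 36.24 mm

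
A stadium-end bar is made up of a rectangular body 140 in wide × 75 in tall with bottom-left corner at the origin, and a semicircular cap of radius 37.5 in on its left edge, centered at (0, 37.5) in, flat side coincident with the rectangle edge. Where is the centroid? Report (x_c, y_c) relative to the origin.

rectangular body: A = 140 × 75 = 10500.00, centroid at (70.00, 37.50).
semicircular end: A = ½π·37.5² = 2208.93, centroid at (-15.92, 37.50).
ΣA = 12708.93 in², ΣAx_c = 699843.75 in³, ΣAy_c = 476584.96 in³.
x_c = 699843.75/12708.93 = 55.07 in; y_c = 476584.96/12708.93 = 37.50 in.

x_c = 55.07 in, y_c = 37.50 in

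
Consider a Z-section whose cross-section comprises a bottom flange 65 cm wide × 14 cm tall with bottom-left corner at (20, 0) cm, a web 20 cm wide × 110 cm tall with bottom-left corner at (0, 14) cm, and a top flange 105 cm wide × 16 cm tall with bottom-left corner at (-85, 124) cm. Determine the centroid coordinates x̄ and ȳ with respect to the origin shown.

x̄ = 3.17 cm, ȳ = 79.32 cm

bottom flange: A = 65 × 14 = 910.00, centroid at (52.50, 7.00).
web: A = 20 × 110 = 2200.00, centroid at (10.00, 69.00).
top flange: A = 105 × 16 = 1680.00, centroid at (-32.50, 132.00).
ΣA = 4790.00 cm², ΣAx̄ = 15175.00 cm³, ΣAȳ = 379930.00 cm³.
x̄ = 15175.00/4790.00 = 3.17 cm; ȳ = 379930.00/4790.00 = 79.32 cm.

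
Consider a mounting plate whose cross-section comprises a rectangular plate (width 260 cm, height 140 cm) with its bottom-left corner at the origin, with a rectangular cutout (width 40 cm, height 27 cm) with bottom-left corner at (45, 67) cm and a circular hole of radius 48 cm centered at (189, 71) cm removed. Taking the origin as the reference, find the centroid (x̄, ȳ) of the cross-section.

Part | A | x̄ᵢ | ȳᵢ | A·x̄ᵢ | A·ȳᵢ
plate | 36400.00 | 130.00 | 70.00 | 4732000.00 | 2548000.00
hole 1 | -1080.00 | 65.00 | 80.50 | -70200.00 | -86940.00
hole 2 | -7238.23 | 189.00 | 71.00 | -1368025.37 | -513914.29
Σ | 28081.77 |  |  | 3293774.63 | 1947145.71
x̄ = 3293774.63 / 28081.77 = 117.29 cm
ȳ = 1947145.71 / 28081.77 = 69.34 cm

x̄ = 117.29 cm, ȳ = 69.34 cm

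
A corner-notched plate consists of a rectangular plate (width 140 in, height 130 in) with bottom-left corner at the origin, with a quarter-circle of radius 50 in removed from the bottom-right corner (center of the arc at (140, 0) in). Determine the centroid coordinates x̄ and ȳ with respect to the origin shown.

x̄ = 64.10 in, ȳ = 70.29 in

plate: A = 140 × 130 = 18200.00, centroid at (70.00, 65.00).
removed quarter-circle: A = −¼π·50² = -1963.50, centroid at (118.78, 21.22).
ΣA = 16236.50 in², ΣAx̄ = 1040777.31 in³, ΣAȳ = 1141333.33 in³.
x̄ = 1040777.31/16236.50 = 64.10 in; ȳ = 1141333.33/16236.50 = 70.29 in.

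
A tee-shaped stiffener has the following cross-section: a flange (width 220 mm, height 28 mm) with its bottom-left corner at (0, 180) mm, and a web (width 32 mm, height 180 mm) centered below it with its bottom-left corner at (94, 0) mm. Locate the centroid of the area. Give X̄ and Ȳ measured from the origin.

X̄ = 110.00 mm, Ȳ = 143.74 mm

web: A = 32 × 180 = 5760.00, centroid at (110.00, 90.00).
flange: A = 220 × 28 = 6160.00, centroid at (110.00, 194.00).
ΣA = 11920.00 mm²
ΣAX̄ = (5760.00)(110.00) + (6160.00)(110.00) = 1311200.00 mm³
ΣAȲ = (5760.00)(90.00) + (6160.00)(194.00) = 1713440.00 mm³
X̄ = 1311200.00 / 11920.00 = 110.00 mm
Ȳ = 1713440.00 / 11920.00 = 143.74 mm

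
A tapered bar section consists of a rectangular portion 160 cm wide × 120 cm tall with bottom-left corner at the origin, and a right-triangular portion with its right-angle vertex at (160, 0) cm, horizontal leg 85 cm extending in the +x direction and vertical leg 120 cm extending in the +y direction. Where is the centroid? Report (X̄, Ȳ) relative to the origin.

Part | A | x̄ᵢ | ȳᵢ | A·x̄ᵢ | A·ȳᵢ
rectangular portion | 19200.00 | 80.00 | 60.00 | 1536000.00 | 1152000.00
triangular portion | 5100.00 | 188.33 | 40.00 | 960500.00 | 204000.00
Σ | 24300.00 |  |  | 2496500.00 | 1356000.00
X̄ = 2496500.00 / 24300.00 = 102.74 cm
Ȳ = 1356000.00 / 24300.00 = 55.80 cm

X̄ = 102.74 cm, Ȳ = 55.80 cm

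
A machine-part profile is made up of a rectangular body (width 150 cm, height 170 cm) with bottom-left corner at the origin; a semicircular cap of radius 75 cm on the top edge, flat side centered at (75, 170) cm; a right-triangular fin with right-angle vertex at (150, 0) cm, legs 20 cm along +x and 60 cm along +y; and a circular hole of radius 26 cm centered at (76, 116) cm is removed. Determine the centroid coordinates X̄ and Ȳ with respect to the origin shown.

X̄ = 76.43 cm, Ȳ = 113.27 cm

Part | A | x̄ᵢ | ȳᵢ | A·x̄ᵢ | A·ȳᵢ
rectangular body | 25500.00 | 75.00 | 85.00 | 1912500.00 | 2167500.00
semicircular top | 8835.73 | 75.00 | 201.83 | 662679.70 | 1783323.99
triangular fin | 600.00 | 156.67 | 20.00 | 94000.00 | 12000.00
hole | -2123.72 | 76.00 | 116.00 | -161402.46 | -246351.13
Σ | 32812.01 |  |  | 2507777.24 | 3716472.86
X̄ = 2507777.24 / 32812.01 = 76.43 cm
Ȳ = 3716472.86 / 32812.01 = 113.27 cm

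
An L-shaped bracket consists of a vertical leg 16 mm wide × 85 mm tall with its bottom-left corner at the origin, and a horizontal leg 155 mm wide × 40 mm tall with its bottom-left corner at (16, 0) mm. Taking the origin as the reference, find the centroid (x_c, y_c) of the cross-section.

x_c = 78.12 mm, y_c = 24.05 mm

vertical leg: A = 16 × 85 = 1360.00, centroid at (8.00, 42.50).
horizontal leg: A = 155 × 40 = 6200.00, centroid at (93.50, 20.00).
ΣA = 7560.00 mm²
ΣAx_c = (1360.00)(8.00) + (6200.00)(93.50) = 590580.00 mm³
ΣAy_c = (1360.00)(42.50) + (6200.00)(20.00) = 181800.00 mm³
x_c = 590580.00 / 7560.00 = 78.12 mm
y_c = 181800.00 / 7560.00 = 24.05 mm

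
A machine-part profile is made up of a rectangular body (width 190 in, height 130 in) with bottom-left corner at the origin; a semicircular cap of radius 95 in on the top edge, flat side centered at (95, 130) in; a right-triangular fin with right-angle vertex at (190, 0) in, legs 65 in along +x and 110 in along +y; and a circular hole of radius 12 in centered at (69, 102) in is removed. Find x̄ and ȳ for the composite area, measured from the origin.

x̄ = 105.21 in, ȳ = 97.74 in

rectangular body: A = 190 × 130 = 24700.00, centroid at (95.00, 65.00).
semicircular top: A = ½π·95² = 14176.44, centroid at (95.00, 170.32).
triangular fin: A = ½·65·110 = 3575.00, centroid at (211.67, 36.67).
hole: A = −π·12² = -452.39, centroid at (69.00, 102.00).
ΣA = 41999.05 in²
ΣAx̄ = (24700.00)(95.00) + (14176.44)(95.00) + (3575.00)(211.67) + (-452.39)(69.00) = 4418754.97 in³
ΣAȳ = (24700.00)(65.00) + (14176.44)(170.32) + (3575.00)(36.67) + (-452.39)(102.00) = 4104959.74 in³
x̄ = 4418754.97 / 41999.05 = 105.21 in
ȳ = 4104959.74 / 41999.05 = 97.74 in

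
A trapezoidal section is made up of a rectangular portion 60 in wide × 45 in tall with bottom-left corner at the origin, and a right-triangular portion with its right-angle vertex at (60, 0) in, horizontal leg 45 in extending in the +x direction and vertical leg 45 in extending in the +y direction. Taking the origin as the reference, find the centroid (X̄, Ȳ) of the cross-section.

rectangular portion: A = 60 × 45 = 2700.00, centroid at (30.00, 22.50).
triangular portion: A = ½·45·45 = 1012.50, centroid at (75.00, 15.00).
ΣA = 3712.50 in²
ΣAX̄ = (2700.00)(30.00) + (1012.50)(75.00) = 156937.50 in³
ΣAȲ = (2700.00)(22.50) + (1012.50)(15.00) = 75937.50 in³
X̄ = 156937.50 / 3712.50 = 42.27 in
Ȳ = 75937.50 / 3712.50 = 20.45 in

X̄ = 42.27 in, Ȳ = 20.45 in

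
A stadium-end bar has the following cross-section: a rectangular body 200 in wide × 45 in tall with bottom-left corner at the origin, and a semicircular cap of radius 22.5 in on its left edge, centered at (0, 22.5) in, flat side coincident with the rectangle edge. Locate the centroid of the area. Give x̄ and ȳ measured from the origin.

x̄ = 91.11 in, ȳ = 22.50 in

rectangular body: A = 200 × 45 = 9000.00, centroid at (100.00, 22.50).
semicircular end: A = ½π·22.5² = 795.22, centroid at (-9.55, 22.50).
ΣA = 9795.22 in², ΣAx̄ = 892406.25 in³, ΣAȳ = 220392.35 in³.
x̄ = 892406.25/9795.22 = 91.11 in; ȳ = 220392.35/9795.22 = 22.50 in.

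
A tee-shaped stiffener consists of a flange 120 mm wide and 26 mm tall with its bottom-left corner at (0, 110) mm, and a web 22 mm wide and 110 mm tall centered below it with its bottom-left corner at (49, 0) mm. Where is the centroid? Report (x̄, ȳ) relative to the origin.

x̄ = 60.00 mm, ȳ = 93.30 mm

Part | A | x̄ᵢ | ȳᵢ | A·x̄ᵢ | A·ȳᵢ
web | 2420.00 | 60.00 | 55.00 | 145200.00 | 133100.00
flange | 3120.00 | 60.00 | 123.00 | 187200.00 | 383760.00
Σ | 5540.00 |  |  | 332400.00 | 516860.00
x̄ = 332400.00 / 5540.00 = 60.00 mm
ȳ = 516860.00 / 5540.00 = 93.30 mm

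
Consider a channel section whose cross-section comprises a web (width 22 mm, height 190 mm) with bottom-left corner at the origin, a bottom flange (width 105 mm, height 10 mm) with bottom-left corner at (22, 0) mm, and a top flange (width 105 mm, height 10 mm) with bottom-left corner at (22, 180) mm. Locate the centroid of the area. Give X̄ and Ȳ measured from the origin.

X̄ = 32.23 mm, Ȳ = 95.00 mm

Part | A | x̄ᵢ | ȳᵢ | A·x̄ᵢ | A·ȳᵢ
web | 4180.00 | 11.00 | 95.00 | 45980.00 | 397100.00
bottom flange | 1050.00 | 74.50 | 5.00 | 78225.00 | 5250.00
top flange | 1050.00 | 74.50 | 185.00 | 78225.00 | 194250.00
Σ | 6280.00 |  |  | 202430.00 | 596600.00
X̄ = 202430.00 / 6280.00 = 32.23 mm
Ȳ = 596600.00 / 6280.00 = 95.00 mm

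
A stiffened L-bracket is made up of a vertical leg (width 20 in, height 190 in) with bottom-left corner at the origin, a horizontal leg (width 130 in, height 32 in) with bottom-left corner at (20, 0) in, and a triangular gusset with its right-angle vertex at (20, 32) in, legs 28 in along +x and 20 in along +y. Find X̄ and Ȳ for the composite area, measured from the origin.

vertical leg: A = 20 × 190 = 3800.00, centroid at (10.00, 95.00).
horizontal leg: A = 130 × 32 = 4160.00, centroid at (85.00, 16.00).
gusset: A = ½·28·20 = 280.00, centroid at (29.33, 38.67).
ΣA = 8240.00 in²
ΣAX̄ = (3800.00)(10.00) + (4160.00)(85.00) + (280.00)(29.33) = 399813.33 in³
ΣAȲ = (3800.00)(95.00) + (4160.00)(16.00) + (280.00)(38.67) = 438386.67 in³
X̄ = 399813.33 / 8240.00 = 48.52 in
Ȳ = 438386.67 / 8240.00 = 53.20 in

X̄ = 48.52 in, Ȳ = 53.20 in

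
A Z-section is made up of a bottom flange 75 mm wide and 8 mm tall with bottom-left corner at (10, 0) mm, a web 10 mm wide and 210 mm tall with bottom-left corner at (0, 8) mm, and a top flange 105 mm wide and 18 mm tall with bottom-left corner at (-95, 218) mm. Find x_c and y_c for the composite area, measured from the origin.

x_c = -9.00 mm, y_c = 145.69 mm

bottom flange: A = 75 × 8 = 600.00, centroid at (47.50, 4.00).
web: A = 10 × 210 = 2100.00, centroid at (5.00, 113.00).
top flange: A = 105 × 18 = 1890.00, centroid at (-42.50, 227.00).
ΣA = 4590.00 mm², ΣAx_c = -41325.00 mm³, ΣAy_c = 668730.00 mm³.
x_c = -41325.00/4590.00 = -9.00 mm; y_c = 668730.00/4590.00 = 145.69 mm.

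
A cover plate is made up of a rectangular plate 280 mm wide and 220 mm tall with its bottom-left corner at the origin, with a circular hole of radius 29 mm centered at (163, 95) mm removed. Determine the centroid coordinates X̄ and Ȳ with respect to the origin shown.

Part | A | x̄ᵢ | ȳᵢ | A·x̄ᵢ | A·ȳᵢ
plate | 61600.00 | 140.00 | 110.00 | 8624000.00 | 6776000.00
hole | -2642.08 | 163.00 | 95.00 | -430658.95 | -250997.55
Σ | 58957.92 |  |  | 8193341.05 | 6525002.45
X̄ = 8193341.05 / 58957.92 = 138.97 mm
Ȳ = 6525002.45 / 58957.92 = 110.67 mm

X̄ = 138.97 mm, Ȳ = 110.67 mm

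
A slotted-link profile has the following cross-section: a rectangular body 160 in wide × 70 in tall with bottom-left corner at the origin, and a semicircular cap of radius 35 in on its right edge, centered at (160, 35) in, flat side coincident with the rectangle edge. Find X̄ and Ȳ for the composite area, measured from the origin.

X̄ = 93.91 in, Ȳ = 35.00 in

Part | A | x̄ᵢ | ȳᵢ | A·x̄ᵢ | A·ȳᵢ
rectangular body | 11200.00 | 80.00 | 35.00 | 896000.00 | 392000.00
semicircular end | 1924.23 | 174.85 | 35.00 | 336459.41 | 67347.89
Σ | 13124.23 |  |  | 1232459.41 | 459347.89
X̄ = 1232459.41 / 13124.23 = 93.91 in
Ȳ = 459347.89 / 13124.23 = 35.00 in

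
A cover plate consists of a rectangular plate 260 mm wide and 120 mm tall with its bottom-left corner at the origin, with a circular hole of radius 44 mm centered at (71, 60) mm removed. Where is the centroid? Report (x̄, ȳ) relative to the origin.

x̄ = 144.29 mm, ȳ = 60.00 mm

plate: A = 260 × 120 = 31200.00, centroid at (130.00, 60.00).
hole: A = −π·44² = -6082.12, centroid at (71.00, 60.00).
ΣA = 25117.88 mm², ΣAx̄ = 3624169.24 mm³, ΣAȳ = 1507072.60 mm³.
x̄ = 3624169.24/25117.88 = 144.29 mm; ȳ = 1507072.60/25117.88 = 60.00 mm.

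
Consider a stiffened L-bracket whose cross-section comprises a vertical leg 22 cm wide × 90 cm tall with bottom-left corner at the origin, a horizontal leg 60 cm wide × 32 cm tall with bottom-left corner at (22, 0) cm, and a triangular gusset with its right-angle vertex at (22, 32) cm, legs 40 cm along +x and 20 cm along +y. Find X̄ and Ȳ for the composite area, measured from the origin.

vertical leg: A = 22 × 90 = 1980.00, centroid at (11.00, 45.00).
horizontal leg: A = 60 × 32 = 1920.00, centroid at (52.00, 16.00).
gusset: A = ½·40·20 = 400.00, centroid at (35.33, 38.67).
ΣA = 4300.00 cm², ΣAX̄ = 135753.33 cm³, ΣAȲ = 135286.67 cm³.
X̄ = 135753.33/4300.00 = 31.57 cm; Ȳ = 135286.67/4300.00 = 31.46 cm.

X̄ = 31.57 cm, Ȳ = 31.46 cm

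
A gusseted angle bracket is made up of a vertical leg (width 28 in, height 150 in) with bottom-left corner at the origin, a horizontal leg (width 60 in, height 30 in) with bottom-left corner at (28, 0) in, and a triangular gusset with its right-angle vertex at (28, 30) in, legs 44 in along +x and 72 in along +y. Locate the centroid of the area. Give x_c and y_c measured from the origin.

Part | A | x̄ᵢ | ȳᵢ | A·x̄ᵢ | A·ȳᵢ
vertical leg | 4200.00 | 14.00 | 75.00 | 58800.00 | 315000.00
horizontal leg | 1800.00 | 58.00 | 15.00 | 104400.00 | 27000.00
gusset | 1584.00 | 42.67 | 54.00 | 67584.00 | 85536.00
Σ | 7584.00 |  |  | 230784.00 | 427536.00
x_c = 230784.00 / 7584.00 = 30.43 in
y_c = 427536.00 / 7584.00 = 56.37 in

x_c = 30.43 in, y_c = 56.37 in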